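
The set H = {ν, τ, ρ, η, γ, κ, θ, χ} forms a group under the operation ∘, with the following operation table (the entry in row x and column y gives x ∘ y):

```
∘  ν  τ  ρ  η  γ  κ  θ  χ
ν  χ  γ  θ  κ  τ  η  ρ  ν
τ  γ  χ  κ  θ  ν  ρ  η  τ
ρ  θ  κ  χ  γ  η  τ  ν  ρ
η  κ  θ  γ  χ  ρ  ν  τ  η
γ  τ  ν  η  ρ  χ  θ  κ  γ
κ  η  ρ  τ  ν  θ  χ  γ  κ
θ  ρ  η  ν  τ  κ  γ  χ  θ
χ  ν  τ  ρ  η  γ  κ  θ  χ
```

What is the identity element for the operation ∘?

The identity e satisfies e ∘ x = x for all x, so its row in the table reproduces the column headers.
Row χ reads: ν, τ, ρ, η, γ, κ, θ, χ — exactly the header order. So χ is the identity.

χ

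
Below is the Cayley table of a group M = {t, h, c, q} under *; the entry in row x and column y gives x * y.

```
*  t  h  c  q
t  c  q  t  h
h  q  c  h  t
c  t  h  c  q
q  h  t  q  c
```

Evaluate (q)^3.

q

q^1 = q
q^2 = q * q = c
q^3 = c * q = q
(Structurally, M here is isomorphic to the Klein four-group V_4.)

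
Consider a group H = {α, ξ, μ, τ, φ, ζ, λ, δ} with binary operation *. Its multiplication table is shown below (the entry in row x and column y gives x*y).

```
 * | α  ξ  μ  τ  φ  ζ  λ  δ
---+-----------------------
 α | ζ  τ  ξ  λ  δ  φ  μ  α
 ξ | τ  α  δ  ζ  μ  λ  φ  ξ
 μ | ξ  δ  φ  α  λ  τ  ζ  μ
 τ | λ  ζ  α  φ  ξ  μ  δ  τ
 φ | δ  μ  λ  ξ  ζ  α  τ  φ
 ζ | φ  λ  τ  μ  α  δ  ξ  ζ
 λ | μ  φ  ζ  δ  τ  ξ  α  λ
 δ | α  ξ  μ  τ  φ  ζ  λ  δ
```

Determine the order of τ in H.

The identity element is δ (its row matches the header).
τ^1 = τ
τ^2 = τ*τ = φ
τ^3 = φ*τ = ξ
τ^4 = ξ*τ = ζ
τ^5 = ζ*τ = μ
τ^6 = μ*τ = α
τ^7 = α*τ = λ
τ^8 = λ*τ = δ
The first power of τ equal to the identity is τ^8, so ord(τ) = 8.

8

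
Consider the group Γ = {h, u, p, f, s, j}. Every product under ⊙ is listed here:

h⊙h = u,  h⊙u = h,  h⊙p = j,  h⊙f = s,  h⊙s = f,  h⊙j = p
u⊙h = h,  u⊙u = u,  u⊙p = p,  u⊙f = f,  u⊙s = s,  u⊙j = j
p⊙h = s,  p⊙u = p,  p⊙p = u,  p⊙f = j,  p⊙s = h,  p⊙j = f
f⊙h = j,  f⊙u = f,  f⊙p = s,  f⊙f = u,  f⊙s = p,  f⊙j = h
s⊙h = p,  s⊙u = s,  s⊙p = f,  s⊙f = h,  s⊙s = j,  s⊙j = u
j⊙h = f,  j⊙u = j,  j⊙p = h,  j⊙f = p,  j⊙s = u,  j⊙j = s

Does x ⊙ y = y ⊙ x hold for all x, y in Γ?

No

j ⊙ h = f but h ⊙ j = p.
Since j and h do not commute, Γ is not abelian.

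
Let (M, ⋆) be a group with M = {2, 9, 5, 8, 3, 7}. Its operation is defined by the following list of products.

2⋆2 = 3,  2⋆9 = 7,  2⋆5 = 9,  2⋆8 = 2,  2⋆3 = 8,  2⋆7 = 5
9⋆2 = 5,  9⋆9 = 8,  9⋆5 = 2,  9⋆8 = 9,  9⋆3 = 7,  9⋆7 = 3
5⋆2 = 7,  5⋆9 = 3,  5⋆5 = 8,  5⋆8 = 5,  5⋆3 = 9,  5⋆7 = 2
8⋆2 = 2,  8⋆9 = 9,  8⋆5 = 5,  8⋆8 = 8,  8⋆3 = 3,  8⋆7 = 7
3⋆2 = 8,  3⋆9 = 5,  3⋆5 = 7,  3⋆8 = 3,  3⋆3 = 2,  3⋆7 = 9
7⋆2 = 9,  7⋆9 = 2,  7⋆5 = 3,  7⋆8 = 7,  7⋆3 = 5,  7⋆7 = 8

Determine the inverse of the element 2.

First locate the identity: row 8 matches the header, so 8 is the identity.
Scan row 2 for 8: 2 ⋆ 3 = 8. Hence 2^(-1) = 3.

3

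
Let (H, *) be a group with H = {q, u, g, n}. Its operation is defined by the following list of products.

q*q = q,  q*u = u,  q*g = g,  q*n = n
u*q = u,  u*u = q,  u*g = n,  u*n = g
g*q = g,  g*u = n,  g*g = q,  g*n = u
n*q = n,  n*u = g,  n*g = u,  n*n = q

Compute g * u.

Read row g, column u: g * u = n.

n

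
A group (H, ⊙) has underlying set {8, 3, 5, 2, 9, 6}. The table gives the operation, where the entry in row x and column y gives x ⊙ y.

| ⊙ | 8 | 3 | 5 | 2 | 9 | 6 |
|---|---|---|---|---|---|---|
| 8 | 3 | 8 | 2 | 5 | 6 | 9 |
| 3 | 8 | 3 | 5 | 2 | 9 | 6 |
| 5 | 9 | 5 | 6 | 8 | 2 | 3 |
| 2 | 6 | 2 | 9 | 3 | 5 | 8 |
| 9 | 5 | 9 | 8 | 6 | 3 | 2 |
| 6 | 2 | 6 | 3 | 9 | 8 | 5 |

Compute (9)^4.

9^1 = 9
9^2 = 9 ⊙ 9 = 3
9^3 = 3 ⊙ 9 = 9
9^4 = 9 ⊙ 9 = 3

3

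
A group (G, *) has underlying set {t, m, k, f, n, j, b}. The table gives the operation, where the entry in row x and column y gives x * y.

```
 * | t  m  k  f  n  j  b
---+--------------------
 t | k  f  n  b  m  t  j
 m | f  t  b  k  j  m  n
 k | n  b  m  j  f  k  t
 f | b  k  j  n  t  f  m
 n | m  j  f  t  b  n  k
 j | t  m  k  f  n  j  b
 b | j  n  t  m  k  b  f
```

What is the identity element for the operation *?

The identity e satisfies e * x = x for all x, so its row in the table reproduces the column headers.
Row j reads: t, m, k, f, n, j, b — exactly the header order. So j is the identity.

j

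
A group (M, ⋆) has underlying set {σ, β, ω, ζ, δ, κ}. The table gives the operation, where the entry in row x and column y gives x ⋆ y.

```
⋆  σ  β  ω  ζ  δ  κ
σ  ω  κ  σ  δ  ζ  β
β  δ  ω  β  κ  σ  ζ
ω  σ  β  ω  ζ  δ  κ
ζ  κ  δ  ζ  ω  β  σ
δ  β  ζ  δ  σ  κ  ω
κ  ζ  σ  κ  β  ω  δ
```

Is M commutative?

No

κ ⋆ β = σ but β ⋆ κ = ζ.
Since κ and β do not commute, M is not abelian.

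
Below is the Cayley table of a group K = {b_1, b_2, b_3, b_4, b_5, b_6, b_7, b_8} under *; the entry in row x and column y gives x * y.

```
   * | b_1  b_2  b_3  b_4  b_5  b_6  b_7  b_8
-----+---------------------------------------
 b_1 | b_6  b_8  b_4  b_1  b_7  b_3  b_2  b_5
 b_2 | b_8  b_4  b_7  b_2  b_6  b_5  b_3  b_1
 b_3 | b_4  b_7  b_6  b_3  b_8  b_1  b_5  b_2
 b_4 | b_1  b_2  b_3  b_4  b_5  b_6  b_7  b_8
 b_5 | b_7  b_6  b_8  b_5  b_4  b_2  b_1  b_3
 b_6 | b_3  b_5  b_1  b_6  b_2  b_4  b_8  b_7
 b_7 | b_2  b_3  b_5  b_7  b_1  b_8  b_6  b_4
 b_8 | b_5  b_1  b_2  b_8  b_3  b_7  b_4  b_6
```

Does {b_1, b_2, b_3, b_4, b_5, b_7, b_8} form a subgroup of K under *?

b_1 * b_1 = b_6, which is not in {b_1, b_2, b_3, b_4, b_5, b_7, b_8}.
The subset is not closed under *, so it is not a subgroup.

No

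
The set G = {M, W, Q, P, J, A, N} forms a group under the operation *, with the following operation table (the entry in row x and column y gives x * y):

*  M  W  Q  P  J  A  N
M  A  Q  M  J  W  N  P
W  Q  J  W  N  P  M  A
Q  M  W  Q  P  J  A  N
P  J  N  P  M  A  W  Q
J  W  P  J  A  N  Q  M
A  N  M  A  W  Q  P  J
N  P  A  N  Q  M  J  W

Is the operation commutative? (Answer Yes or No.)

Yes

Check whether the table is symmetric across its main diagonal.
Every entry (row x, col y) equals the entry (row y, col x), so G is abelian.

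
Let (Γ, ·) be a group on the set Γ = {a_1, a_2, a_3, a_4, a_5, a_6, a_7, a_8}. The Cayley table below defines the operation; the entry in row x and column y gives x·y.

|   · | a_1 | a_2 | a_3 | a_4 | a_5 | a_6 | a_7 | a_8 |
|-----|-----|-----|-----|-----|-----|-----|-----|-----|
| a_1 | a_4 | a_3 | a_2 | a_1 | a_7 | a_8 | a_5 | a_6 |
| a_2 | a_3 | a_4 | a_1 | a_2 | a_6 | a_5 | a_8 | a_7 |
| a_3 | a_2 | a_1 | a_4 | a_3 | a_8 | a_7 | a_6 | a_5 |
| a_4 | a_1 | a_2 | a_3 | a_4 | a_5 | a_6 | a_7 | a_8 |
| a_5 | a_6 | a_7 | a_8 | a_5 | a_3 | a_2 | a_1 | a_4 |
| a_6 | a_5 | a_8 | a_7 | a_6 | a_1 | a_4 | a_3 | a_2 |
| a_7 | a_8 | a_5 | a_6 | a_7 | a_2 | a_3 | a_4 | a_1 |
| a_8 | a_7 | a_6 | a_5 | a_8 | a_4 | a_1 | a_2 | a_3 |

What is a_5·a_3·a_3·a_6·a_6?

a_5

a_5·a_3 = a_8
a_8·a_3 = a_5
a_5·a_6 = a_2
a_2·a_6 = a_5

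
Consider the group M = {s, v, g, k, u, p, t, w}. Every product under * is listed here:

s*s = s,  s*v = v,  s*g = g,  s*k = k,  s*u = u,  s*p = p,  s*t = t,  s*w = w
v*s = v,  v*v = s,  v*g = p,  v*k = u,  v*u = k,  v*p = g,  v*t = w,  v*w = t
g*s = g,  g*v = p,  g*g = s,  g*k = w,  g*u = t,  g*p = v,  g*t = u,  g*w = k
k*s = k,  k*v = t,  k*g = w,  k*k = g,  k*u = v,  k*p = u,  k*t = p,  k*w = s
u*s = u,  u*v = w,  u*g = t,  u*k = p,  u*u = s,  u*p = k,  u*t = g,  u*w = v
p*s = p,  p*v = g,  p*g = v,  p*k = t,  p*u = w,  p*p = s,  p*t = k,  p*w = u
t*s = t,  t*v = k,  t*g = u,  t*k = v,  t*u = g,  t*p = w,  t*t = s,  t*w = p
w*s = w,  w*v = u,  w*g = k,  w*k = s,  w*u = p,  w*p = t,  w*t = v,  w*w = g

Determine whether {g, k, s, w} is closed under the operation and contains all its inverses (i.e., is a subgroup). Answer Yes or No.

Yes

{g, k, s, w} contains the identity s.
Checking products: every product of two elements of {g, k, s, w} (read from the table) lies in {g, k, s, w}, so the set is closed.
In a finite group, a nonempty closed subset is a subgroup. So {g, k, s, w} ≤ M.
(Structurally, M here is isomorphic to the dihedral group D_4.)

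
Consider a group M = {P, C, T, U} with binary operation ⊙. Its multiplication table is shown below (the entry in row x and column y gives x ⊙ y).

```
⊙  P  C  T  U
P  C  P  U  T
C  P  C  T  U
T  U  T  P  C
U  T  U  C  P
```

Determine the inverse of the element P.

P

First locate the identity: row C matches the header, so C is the identity.
Scan row P for C: P ⊙ P = C. Hence P^(-1) = P.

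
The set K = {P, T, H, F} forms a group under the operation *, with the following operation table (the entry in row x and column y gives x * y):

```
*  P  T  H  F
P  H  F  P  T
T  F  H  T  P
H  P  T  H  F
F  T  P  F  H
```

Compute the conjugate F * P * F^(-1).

P

The identity is H. In row F, the entry H sits in column F, so F^(-1) = F.
F * P = T
T * F = P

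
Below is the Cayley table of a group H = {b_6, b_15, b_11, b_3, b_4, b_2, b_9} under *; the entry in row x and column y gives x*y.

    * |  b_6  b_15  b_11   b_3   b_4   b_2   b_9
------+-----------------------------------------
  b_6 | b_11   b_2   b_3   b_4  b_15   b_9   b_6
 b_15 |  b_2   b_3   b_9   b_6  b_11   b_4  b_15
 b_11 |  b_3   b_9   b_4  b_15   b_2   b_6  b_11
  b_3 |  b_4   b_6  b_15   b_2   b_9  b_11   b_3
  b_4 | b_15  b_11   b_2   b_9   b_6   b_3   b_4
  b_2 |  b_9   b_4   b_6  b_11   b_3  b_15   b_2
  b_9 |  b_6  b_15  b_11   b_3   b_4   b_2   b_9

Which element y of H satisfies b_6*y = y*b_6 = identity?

First locate the identity: row b_9 matches the header, so b_9 is the identity.
Scan row b_6 for b_9: b_6*b_2 = b_9. Hence b_6^(-1) = b_2.

b_2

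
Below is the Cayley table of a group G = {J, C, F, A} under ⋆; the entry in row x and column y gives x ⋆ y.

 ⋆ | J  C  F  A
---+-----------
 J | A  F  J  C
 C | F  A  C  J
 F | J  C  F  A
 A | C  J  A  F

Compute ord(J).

The identity element is F (its row matches the header).
J^1 = J
J^2 = J ⋆ J = A
J^3 = A ⋆ J = C
J^4 = C ⋆ J = F
The first power of J equal to the identity is J^4, so ord(J) = 4.

4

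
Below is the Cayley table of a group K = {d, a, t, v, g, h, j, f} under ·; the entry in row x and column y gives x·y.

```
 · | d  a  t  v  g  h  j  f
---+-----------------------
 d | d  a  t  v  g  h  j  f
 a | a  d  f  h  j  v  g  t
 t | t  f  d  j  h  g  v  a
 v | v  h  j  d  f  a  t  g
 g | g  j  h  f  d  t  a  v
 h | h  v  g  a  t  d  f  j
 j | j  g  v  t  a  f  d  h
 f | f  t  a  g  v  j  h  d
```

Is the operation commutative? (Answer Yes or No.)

Yes

Check whether the table is symmetric across its main diagonal.
Every entry (row x, col y) equals the entry (row y, col x), so K is abelian.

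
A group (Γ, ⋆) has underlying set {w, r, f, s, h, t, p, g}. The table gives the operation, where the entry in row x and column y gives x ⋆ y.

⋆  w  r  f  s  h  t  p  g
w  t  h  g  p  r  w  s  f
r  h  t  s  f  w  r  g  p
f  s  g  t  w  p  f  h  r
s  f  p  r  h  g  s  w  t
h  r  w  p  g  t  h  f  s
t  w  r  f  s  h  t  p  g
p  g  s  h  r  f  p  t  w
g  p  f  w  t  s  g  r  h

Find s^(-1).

First locate the identity: row t matches the header, so t is the identity.
Scan row s for t: s ⋆ g = t. Hence s^(-1) = g.

g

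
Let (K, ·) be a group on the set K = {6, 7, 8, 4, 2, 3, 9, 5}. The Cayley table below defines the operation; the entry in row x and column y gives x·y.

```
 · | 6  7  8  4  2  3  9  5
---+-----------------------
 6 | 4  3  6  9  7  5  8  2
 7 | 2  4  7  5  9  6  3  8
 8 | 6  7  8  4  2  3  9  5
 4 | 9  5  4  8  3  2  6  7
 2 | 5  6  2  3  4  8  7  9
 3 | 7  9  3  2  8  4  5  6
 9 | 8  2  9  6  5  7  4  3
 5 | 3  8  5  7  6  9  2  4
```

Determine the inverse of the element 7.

5

First locate the identity: row 8 matches the header, so 8 is the identity.
Scan row 7 for 8: 7·5 = 8. Hence 7^(-1) = 5.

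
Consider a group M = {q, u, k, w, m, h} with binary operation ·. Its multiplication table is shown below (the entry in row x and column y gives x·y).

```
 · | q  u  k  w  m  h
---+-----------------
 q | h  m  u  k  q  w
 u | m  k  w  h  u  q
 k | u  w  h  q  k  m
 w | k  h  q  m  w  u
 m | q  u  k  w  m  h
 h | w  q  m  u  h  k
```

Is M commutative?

Yes

Check whether the table is symmetric across its main diagonal.
Every entry (row x, col y) equals the entry (row y, col x), so M is abelian.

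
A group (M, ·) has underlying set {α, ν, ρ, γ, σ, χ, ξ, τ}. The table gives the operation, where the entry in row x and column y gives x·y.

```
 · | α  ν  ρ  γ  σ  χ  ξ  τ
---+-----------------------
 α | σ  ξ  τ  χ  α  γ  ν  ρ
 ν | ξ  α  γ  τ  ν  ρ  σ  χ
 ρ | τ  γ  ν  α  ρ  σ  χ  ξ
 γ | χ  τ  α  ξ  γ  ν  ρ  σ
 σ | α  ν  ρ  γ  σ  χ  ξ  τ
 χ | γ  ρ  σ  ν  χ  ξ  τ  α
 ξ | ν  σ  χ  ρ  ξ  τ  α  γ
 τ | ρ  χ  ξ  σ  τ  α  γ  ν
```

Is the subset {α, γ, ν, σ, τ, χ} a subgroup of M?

γ·γ = ξ, which is not in {α, γ, ν, σ, τ, χ}.
The subset is not closed under ·, so it is not a subgroup.

No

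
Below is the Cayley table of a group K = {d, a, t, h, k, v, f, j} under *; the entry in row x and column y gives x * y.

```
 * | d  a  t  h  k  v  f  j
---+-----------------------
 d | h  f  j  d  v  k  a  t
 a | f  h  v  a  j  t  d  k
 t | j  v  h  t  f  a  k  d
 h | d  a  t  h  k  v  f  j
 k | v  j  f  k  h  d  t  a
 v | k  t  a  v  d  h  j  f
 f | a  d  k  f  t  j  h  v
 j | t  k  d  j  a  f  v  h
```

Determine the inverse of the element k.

First locate the identity: row h matches the header, so h is the identity.
Scan row k for h: k * k = h. Hence k^(-1) = k.

k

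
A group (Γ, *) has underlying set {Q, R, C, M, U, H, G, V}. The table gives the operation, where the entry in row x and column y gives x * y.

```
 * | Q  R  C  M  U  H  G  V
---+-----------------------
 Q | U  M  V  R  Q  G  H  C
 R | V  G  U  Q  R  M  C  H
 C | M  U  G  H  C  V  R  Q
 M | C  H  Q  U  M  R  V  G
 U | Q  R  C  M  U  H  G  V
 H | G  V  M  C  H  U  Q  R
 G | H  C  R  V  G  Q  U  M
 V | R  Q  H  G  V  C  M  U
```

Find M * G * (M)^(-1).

G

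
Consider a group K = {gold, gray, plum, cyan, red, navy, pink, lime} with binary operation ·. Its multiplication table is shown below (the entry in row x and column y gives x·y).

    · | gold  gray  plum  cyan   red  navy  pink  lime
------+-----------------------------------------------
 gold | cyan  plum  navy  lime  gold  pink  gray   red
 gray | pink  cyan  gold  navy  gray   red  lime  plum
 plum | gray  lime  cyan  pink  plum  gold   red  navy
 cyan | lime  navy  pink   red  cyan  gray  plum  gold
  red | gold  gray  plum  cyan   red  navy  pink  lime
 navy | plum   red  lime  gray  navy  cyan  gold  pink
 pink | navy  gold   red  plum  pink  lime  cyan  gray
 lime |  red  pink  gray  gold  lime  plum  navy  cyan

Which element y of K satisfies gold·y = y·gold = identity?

lime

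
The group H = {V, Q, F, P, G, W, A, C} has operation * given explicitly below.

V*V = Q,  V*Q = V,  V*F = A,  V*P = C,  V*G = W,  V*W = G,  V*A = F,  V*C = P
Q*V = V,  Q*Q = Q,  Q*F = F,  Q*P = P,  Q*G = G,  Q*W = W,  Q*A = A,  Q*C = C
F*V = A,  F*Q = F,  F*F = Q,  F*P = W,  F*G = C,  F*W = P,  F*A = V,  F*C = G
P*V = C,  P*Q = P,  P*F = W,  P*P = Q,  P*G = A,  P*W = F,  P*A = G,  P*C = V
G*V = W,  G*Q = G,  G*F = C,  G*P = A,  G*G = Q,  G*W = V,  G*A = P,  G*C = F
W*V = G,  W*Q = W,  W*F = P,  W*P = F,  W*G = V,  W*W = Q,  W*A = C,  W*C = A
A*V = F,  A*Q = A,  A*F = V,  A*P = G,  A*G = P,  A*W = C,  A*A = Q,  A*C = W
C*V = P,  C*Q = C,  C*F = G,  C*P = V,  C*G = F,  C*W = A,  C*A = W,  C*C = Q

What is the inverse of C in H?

C

First locate the identity: row Q matches the header, so Q is the identity.
Scan row C for Q: C * C = Q. Hence C^(-1) = C.
(Structurally, H here is isomorphic to the elementary abelian group (Z_2)^3.)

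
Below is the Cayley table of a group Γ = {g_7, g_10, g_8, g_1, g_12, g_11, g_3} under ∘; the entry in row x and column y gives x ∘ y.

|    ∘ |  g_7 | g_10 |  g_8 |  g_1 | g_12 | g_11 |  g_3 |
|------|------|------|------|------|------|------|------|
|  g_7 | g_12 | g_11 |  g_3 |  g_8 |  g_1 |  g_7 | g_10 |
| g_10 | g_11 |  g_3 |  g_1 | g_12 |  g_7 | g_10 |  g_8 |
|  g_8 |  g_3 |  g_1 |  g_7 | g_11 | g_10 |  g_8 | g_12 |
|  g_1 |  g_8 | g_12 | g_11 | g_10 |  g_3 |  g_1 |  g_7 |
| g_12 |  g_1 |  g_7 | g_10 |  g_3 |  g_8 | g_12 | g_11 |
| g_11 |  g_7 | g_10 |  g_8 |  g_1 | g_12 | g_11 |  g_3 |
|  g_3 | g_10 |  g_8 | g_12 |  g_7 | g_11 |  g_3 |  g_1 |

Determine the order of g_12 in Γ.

7

The identity element is g_11 (its row matches the header).
g_12^1 = g_12
g_12^2 = g_12 ∘ g_12 = g_8
g_12^3 = g_8 ∘ g_12 = g_10
g_12^4 = g_10 ∘ g_12 = g_7
g_12^5 = g_7 ∘ g_12 = g_1
g_12^6 = g_1 ∘ g_12 = g_3
g_12^7 = g_3 ∘ g_12 = g_11
The first power of g_12 equal to the identity is g_12^7, so ord(g_12) = 7.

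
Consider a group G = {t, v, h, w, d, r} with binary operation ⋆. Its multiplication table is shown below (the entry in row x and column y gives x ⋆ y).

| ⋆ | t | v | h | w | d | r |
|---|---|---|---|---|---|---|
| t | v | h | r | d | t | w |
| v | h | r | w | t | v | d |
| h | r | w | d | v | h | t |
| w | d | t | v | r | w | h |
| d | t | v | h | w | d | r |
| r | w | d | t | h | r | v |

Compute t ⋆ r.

w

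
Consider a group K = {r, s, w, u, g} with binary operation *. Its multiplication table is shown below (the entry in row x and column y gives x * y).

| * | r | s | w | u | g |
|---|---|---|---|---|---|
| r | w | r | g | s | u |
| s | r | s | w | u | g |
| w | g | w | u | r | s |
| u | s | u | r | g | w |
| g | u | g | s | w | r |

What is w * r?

g

Read row w, column r: w * r = g.
(Structurally, K here is isomorphic to the cyclic group Z_5.)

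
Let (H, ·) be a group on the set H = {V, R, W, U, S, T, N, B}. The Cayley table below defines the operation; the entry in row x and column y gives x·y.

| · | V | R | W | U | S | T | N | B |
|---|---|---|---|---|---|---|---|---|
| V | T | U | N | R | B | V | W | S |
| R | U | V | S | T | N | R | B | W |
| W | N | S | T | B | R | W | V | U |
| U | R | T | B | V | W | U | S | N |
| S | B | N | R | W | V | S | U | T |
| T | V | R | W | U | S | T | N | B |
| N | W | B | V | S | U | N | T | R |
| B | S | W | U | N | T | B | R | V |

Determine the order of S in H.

The identity element is T (its row matches the header).
S^1 = S
S^2 = S·S = V
S^3 = V·S = B
S^4 = B·S = T
The first power of S equal to the identity is S^4, so ord(S) = 4.

4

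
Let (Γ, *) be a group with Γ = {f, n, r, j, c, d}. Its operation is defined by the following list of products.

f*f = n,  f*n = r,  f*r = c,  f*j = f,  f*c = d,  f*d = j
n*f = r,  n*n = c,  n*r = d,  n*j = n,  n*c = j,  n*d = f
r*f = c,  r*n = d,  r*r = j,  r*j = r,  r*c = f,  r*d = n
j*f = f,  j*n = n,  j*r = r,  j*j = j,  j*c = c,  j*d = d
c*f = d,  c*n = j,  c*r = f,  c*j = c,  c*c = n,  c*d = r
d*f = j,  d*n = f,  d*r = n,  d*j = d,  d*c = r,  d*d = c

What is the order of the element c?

The identity element is j (its row matches the header).
c^1 = c
c^2 = c*c = n
c^3 = n*c = j
The first power of c equal to the identity is c^3, so ord(c) = 3.

3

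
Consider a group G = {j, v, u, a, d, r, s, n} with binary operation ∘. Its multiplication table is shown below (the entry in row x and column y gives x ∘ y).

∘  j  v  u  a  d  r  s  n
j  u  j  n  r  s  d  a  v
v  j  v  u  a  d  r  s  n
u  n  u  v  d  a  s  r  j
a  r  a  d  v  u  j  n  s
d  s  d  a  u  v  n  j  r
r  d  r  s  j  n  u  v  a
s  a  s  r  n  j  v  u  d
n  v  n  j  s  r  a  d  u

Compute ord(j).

The identity element is v (its row matches the header).
j^1 = j
j^2 = j ∘ j = u
j^3 = u ∘ j = n
j^4 = n ∘ j = v
The first power of j equal to the identity is j^4, so ord(j) = 4.

4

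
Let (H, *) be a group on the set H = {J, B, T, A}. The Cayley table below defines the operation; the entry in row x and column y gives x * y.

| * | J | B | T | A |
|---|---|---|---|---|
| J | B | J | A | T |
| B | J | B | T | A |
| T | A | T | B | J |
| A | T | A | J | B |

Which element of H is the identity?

The identity e satisfies e * x = x for all x, so its row in the table reproduces the column headers.
Row B reads: J, B, T, A — exactly the header order. So B is the identity.
(Structurally, H here is isomorphic to the Klein four-group V_4.)

B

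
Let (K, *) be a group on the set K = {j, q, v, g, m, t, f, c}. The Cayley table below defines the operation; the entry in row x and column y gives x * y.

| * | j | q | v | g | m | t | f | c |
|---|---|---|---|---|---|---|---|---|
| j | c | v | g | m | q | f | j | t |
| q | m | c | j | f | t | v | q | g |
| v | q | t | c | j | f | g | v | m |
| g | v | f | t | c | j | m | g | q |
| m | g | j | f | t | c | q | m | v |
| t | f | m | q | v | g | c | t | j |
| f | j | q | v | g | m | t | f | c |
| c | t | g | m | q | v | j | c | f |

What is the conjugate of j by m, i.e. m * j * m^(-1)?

t

The identity is f. In row m, the entry f sits in column v, so m^(-1) = v.
m * j = g
g * v = t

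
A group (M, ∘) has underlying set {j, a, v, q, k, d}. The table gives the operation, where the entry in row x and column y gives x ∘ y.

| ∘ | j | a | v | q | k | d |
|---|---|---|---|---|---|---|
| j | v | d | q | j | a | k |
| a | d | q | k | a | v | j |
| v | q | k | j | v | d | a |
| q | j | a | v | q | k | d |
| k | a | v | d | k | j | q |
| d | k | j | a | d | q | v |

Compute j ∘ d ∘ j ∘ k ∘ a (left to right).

k

j ∘ d = k
k ∘ j = a
a ∘ k = v
v ∘ a = k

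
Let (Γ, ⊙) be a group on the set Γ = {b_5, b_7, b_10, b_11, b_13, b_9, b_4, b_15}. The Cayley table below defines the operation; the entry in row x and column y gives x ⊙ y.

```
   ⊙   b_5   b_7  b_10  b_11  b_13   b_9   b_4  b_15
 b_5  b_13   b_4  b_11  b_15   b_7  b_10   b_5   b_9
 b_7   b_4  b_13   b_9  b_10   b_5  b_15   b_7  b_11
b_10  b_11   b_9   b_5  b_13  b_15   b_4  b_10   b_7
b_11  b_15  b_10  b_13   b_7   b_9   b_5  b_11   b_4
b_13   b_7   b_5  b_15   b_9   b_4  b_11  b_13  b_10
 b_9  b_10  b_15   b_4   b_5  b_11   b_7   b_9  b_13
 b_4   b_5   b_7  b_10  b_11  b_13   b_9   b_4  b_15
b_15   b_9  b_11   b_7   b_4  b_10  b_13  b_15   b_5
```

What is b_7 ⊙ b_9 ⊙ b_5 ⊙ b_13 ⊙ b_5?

b_15

b_7 ⊙ b_9 = b_15
b_15 ⊙ b_5 = b_9
b_9 ⊙ b_13 = b_11
b_11 ⊙ b_5 = b_15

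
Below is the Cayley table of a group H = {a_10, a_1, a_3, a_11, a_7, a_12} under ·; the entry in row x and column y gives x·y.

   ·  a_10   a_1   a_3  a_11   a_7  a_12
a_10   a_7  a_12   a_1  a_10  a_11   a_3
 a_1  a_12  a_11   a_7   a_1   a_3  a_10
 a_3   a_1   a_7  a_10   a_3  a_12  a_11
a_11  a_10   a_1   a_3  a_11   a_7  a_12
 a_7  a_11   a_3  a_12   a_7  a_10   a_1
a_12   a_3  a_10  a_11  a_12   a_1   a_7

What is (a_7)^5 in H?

a_7^1 = a_7
a_7^2 = a_7·a_7 = a_10
a_7^3 = a_10·a_7 = a_11
a_7^4 = a_11·a_7 = a_7
a_7^5 = a_7·a_7 = a_10
(Structurally, H here is isomorphic to the cyclic group Z_6.)

a_10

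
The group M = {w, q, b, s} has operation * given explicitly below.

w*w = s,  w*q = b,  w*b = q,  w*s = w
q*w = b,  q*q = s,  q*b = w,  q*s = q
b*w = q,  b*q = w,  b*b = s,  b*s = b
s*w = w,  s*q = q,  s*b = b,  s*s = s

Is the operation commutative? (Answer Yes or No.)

Check whether the table is symmetric across its main diagonal.
Every entry (row x, col y) equals the entry (row y, col x), so M is abelian.

Yes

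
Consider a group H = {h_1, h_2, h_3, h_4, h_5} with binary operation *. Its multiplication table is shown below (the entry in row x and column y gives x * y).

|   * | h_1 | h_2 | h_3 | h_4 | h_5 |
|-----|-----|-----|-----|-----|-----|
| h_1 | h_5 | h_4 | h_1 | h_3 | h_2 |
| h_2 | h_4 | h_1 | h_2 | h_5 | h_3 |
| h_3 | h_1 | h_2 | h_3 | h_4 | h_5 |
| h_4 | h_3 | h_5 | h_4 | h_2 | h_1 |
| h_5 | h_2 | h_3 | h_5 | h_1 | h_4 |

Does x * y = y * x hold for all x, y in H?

Check whether the table is symmetric across its main diagonal.
Every entry (row x, col y) equals the entry (row y, col x), so H is abelian.

Yes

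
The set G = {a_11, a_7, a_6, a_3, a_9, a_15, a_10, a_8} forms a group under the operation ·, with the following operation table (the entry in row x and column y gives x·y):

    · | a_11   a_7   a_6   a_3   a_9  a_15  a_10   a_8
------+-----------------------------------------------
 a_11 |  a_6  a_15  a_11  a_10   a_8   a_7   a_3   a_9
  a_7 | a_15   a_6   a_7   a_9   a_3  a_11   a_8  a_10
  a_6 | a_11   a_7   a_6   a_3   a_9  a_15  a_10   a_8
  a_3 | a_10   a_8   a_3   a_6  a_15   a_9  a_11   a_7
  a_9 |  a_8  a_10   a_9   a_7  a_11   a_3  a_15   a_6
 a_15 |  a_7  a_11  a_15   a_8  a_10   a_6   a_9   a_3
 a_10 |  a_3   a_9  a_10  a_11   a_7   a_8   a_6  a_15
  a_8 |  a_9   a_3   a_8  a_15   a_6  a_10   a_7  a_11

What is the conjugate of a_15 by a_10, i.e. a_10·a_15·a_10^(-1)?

The identity is a_6. In row a_10, the entry a_6 sits in column a_10, so a_10^(-1) = a_10.
a_10·a_15 = a_8
a_8·a_10 = a_7

a_7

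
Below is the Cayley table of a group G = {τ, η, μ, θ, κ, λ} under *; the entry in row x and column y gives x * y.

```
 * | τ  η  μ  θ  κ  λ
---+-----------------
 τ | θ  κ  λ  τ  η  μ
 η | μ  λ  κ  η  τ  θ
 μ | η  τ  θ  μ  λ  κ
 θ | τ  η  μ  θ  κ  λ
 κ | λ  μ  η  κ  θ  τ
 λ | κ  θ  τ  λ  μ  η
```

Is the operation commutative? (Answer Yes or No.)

No

η * τ = μ but τ * η = κ.
Since η and τ do not commute, G is not abelian.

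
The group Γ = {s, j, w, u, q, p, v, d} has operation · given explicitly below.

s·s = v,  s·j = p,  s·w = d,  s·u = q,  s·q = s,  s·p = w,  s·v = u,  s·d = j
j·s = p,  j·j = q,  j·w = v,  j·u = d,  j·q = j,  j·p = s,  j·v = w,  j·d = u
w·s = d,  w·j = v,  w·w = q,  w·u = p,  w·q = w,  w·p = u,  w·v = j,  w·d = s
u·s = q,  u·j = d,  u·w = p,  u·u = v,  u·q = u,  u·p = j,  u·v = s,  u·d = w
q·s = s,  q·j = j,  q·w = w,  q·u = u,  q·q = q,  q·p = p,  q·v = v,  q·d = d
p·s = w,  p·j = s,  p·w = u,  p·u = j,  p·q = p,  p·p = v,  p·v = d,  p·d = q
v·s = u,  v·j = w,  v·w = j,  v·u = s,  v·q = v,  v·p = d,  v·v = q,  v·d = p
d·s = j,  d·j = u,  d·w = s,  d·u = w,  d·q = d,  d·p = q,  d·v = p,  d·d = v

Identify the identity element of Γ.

q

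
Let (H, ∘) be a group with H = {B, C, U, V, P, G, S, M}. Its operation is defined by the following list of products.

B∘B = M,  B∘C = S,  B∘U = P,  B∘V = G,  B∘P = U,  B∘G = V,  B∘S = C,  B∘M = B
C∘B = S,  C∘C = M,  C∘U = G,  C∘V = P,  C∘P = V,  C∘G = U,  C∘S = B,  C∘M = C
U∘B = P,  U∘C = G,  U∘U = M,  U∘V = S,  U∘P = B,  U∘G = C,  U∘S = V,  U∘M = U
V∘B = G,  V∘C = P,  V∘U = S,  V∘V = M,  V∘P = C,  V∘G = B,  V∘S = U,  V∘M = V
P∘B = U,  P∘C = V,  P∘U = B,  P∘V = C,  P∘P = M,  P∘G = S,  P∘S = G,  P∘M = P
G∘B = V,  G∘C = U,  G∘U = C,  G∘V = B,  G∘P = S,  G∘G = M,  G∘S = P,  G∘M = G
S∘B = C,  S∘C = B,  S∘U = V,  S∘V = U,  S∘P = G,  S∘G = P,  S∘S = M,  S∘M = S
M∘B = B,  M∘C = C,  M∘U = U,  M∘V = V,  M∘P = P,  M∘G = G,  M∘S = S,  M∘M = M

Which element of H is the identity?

The identity e satisfies e ∘ x = x for all x, so its row in the table reproduces the column headers.
Row M reads: B, C, U, V, P, G, S, M — exactly the header order. So M is the identity.

M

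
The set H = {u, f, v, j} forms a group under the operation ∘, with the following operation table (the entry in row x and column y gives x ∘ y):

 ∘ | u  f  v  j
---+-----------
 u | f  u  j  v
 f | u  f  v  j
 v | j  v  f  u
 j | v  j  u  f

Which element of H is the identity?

The identity e satisfies e ∘ x = x for all x, so its row in the table reproduces the column headers.
Row f reads: u, f, v, j — exactly the header order. So f is the identity.

f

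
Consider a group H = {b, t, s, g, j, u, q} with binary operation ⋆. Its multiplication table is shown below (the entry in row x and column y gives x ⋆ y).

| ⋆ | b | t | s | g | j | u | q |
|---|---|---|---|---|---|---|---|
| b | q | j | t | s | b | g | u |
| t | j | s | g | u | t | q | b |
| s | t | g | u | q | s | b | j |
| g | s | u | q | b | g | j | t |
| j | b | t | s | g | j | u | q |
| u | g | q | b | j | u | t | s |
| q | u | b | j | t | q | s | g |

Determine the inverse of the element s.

First locate the identity: row j matches the header, so j is the identity.
Scan row s for j: s ⋆ q = j. Hence s^(-1) = q.

q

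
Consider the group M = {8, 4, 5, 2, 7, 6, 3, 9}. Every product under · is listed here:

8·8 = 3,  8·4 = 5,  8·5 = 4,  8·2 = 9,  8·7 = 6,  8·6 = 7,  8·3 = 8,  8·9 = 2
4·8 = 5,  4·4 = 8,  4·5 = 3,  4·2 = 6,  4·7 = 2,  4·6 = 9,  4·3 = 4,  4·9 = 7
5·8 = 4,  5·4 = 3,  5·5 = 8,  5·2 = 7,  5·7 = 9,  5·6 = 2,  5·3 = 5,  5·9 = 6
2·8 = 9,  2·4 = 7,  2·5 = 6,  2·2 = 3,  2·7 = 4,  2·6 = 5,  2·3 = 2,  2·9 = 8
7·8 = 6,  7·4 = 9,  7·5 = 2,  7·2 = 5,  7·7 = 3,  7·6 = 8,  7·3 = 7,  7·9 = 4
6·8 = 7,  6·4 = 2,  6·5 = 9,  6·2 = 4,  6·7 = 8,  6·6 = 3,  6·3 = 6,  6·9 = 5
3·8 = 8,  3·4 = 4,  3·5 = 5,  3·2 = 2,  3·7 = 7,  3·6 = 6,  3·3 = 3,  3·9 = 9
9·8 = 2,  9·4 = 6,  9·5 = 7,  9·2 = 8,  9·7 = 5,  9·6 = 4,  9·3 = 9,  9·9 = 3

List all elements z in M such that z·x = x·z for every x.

An element z is central iff its row equals its column in the table.
For 6: 6·4 = 2 ≠ 9 = 4·6, so 6 ∉ Z.
Checking each element this way leaves Z(M) = {3, 8}.

{3, 8}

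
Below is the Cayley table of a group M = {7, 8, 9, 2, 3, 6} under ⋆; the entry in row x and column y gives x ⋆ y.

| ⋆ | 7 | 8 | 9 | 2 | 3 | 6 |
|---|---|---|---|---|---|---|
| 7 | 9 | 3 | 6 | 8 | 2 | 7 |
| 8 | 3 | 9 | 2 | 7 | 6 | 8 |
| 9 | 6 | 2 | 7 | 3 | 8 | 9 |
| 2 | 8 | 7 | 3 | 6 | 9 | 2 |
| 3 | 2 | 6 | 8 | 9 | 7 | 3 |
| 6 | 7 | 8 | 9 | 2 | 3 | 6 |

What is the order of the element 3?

6

The identity element is 6 (its row matches the header).
3^1 = 3
3^2 = 3 ⋆ 3 = 7
3^3 = 7 ⋆ 3 = 2
3^4 = 2 ⋆ 3 = 9
3^5 = 9 ⋆ 3 = 8
3^6 = 8 ⋆ 3 = 6
The first power of 3 equal to the identity is 3^6, so ord(3) = 6.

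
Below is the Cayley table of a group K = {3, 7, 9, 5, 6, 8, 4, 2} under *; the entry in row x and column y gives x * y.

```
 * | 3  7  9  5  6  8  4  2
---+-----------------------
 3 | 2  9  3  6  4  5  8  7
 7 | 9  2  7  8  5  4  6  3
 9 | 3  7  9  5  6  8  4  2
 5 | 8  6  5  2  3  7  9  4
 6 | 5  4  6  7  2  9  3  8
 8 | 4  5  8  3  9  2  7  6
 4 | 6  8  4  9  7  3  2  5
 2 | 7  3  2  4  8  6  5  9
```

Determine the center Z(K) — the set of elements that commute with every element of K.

{2, 9}

An element z is central iff its row equals its column in the table.
For 8: 8 * 7 = 5 ≠ 4 = 7 * 8, so 8 ∉ Z.
Checking each element this way leaves Z(K) = {2, 9}.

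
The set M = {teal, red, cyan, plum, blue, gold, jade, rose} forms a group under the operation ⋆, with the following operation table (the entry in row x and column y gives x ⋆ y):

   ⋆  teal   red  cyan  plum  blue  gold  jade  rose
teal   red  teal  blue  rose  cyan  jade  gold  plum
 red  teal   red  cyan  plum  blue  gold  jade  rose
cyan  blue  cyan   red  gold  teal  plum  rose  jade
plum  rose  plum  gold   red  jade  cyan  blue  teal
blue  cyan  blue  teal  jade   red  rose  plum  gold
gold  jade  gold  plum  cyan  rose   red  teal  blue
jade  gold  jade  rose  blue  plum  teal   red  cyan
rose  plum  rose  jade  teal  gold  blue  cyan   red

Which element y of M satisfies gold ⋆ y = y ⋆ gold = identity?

First locate the identity: row red matches the header, so red is the identity.
Scan row gold for red: gold ⋆ gold = red. Hence gold^(-1) = gold.
(Structurally, M here is isomorphic to the elementary abelian group (Z_2)^3.)

gold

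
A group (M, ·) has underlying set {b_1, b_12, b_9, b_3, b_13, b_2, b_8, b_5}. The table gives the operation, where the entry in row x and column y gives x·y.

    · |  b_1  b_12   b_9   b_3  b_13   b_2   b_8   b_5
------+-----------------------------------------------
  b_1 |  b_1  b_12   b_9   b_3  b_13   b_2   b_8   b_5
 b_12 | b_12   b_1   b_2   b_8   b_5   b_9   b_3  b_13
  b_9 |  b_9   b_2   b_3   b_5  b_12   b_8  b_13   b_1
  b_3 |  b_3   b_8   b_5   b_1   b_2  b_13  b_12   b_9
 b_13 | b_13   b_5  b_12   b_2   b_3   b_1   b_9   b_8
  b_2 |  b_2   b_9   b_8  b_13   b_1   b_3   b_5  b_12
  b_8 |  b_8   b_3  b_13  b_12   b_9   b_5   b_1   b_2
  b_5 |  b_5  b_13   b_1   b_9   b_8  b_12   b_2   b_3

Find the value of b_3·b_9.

Read row b_3, column b_9: b_3·b_9 = b_5.

b_5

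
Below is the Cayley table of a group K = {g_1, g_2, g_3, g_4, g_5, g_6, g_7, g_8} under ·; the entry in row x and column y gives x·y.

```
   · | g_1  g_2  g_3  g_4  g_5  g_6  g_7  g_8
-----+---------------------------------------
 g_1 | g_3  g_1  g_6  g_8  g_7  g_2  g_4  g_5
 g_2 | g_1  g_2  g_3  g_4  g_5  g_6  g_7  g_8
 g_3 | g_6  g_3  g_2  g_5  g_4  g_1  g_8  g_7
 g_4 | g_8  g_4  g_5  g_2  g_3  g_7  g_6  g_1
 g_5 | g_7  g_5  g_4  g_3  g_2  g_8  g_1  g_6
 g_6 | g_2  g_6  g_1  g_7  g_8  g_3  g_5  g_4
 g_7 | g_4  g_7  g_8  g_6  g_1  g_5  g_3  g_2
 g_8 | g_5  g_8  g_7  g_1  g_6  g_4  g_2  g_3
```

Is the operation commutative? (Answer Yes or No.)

Check whether the table is symmetric across its main diagonal.
Every entry (row x, col y) equals the entry (row y, col x), so K is abelian.
(In fact K ≅ Z_2 x Z_4.)

Yes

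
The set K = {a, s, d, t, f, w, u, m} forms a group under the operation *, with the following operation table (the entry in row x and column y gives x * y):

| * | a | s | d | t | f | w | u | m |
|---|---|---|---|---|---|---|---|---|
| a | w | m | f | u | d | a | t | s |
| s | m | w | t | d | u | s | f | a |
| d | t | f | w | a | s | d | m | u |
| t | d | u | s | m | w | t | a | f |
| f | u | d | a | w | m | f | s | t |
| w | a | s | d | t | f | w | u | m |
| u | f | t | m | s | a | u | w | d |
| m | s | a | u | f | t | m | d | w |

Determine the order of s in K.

2

The identity element is w (its row matches the header).
s^1 = s
s^2 = s * s = w
The first power of s equal to the identity is s^2, so ord(s) = 2.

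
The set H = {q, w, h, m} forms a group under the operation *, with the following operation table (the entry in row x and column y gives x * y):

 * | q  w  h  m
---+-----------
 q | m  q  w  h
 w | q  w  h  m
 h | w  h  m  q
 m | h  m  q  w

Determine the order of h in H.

The identity element is w (its row matches the header).
h^1 = h
h^2 = h * h = m
h^3 = m * h = q
h^4 = q * h = w
The first power of h equal to the identity is h^4, so ord(h) = 4.

4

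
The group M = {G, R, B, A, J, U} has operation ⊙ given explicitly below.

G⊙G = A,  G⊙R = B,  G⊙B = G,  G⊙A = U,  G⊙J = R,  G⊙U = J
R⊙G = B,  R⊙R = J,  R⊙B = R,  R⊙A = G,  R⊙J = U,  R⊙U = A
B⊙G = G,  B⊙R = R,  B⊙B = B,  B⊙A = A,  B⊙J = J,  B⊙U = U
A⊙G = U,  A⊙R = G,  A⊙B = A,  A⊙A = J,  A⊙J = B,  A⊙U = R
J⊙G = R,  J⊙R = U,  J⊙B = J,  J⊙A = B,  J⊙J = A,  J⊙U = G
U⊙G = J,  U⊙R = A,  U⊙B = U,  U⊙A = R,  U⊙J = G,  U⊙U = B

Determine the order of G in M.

6

The identity element is B (its row matches the header).
G^1 = G
G^2 = G ⊙ G = A
G^3 = A ⊙ G = U
G^4 = U ⊙ G = J
G^5 = J ⊙ G = R
G^6 = R ⊙ G = B
The first power of G equal to the identity is G^6, so ord(G) = 6.
(Structurally, M here is isomorphic to the cyclic group Z_6.)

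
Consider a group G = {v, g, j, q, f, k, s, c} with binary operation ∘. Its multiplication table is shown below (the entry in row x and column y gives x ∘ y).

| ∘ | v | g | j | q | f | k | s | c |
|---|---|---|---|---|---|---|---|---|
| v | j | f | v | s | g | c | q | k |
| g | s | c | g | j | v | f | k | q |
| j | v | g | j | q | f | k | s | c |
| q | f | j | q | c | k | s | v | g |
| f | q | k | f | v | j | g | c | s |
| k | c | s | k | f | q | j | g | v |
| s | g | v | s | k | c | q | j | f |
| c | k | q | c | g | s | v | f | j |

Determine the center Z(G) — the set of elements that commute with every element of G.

{c, j}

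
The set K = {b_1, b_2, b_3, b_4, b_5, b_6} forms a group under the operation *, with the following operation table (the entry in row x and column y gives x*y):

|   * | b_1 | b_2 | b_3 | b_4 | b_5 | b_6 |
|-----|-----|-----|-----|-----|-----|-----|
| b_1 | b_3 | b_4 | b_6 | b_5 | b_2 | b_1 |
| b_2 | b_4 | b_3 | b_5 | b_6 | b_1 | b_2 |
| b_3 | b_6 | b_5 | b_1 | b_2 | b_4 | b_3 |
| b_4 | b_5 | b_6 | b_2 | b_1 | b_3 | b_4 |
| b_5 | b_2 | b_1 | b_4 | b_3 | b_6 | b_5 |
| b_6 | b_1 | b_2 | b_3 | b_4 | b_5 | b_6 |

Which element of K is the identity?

The identity e satisfies e*x = x for all x, so its row in the table reproduces the column headers.
Row b_6 reads: b_1, b_2, b_3, b_4, b_5, b_6 — exactly the header order. So b_6 is the identity.

b_6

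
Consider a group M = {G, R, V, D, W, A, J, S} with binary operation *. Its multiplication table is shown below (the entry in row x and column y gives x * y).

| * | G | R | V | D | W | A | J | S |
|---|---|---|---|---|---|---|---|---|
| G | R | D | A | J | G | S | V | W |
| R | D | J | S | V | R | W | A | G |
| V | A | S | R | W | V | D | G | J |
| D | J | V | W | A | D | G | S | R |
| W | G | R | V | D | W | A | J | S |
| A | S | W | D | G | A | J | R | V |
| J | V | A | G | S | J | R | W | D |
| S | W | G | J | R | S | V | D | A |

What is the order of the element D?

The identity element is W (its row matches the header).
D^1 = D
D^2 = D * D = A
D^3 = A * D = G
D^4 = G * D = J
D^5 = J * D = S
D^6 = S * D = R
D^7 = R * D = V
D^8 = V * D = W
The first power of D equal to the identity is D^8, so ord(D) = 8.
(Structurally, M here is isomorphic to the cyclic group Z_8.)

8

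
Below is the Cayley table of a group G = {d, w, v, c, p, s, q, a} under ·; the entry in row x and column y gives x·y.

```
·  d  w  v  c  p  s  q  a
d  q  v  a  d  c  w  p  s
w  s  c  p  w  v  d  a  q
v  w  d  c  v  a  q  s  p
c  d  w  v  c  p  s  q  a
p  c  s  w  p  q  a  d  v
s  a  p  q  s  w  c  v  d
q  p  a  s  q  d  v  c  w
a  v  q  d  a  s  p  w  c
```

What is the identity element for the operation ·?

The identity e satisfies e·x = x for all x, so its row in the table reproduces the column headers.
Row c reads: d, w, v, c, p, s, q, a — exactly the header order. So c is the identity.

c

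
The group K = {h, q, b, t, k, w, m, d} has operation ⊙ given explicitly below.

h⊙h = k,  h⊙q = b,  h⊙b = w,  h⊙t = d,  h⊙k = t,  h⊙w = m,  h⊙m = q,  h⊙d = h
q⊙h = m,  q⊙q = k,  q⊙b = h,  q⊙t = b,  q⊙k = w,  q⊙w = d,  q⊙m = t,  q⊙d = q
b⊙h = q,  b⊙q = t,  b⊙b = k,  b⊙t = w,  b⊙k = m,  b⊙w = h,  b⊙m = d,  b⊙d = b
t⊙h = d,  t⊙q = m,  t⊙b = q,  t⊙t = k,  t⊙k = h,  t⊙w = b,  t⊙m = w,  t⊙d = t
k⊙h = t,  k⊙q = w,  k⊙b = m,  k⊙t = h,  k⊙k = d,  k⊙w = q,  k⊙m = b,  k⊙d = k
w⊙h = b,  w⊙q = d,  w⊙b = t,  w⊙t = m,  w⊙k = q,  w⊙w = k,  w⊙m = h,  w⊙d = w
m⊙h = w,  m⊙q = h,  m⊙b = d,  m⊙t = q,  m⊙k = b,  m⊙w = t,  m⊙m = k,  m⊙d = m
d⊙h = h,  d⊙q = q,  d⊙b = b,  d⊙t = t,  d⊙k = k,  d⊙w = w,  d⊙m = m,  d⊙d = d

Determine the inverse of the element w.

First locate the identity: row d matches the header, so d is the identity.
Scan row w for d: w ⊙ q = d. Hence w^(-1) = q.

q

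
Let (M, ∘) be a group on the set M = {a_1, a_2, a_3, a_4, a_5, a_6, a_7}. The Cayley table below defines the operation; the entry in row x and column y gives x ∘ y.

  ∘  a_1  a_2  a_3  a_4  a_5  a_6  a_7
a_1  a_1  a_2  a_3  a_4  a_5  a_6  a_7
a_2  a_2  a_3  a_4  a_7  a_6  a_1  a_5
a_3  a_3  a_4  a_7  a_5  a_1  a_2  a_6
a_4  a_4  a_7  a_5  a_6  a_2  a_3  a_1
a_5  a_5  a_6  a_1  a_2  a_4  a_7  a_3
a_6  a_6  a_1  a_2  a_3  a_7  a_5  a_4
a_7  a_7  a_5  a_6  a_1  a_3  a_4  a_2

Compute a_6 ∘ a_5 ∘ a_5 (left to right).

a_3

a_6 ∘ a_5 = a_7
a_7 ∘ a_5 = a_3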